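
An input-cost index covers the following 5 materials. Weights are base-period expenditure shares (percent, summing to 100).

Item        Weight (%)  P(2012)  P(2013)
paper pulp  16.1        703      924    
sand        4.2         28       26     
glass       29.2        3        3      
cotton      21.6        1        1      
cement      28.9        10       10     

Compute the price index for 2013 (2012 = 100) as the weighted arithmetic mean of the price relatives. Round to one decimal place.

104.8

paper pulp: 16.1 × (924/703) = 16.1 × 1.314367 = 21.1613
sand: 4.2 × (26/28) = 4.2 × 0.928571 = 3.9000
glass: 29.2 × (3/3) = 29.2 × 1.000000 = 29.2000
cotton: 21.6 × (1/1) = 21.6 × 1.000000 = 21.6000
cement: 28.9 × (10/10) = 28.9 × 1.000000 = 28.9000
Index = Σ wᵢ·(p₁ᵢ/p₀ᵢ) = 21.1613 + 3.9000 + 29.2000 + 21.6000 + 28.9000 = 104.7613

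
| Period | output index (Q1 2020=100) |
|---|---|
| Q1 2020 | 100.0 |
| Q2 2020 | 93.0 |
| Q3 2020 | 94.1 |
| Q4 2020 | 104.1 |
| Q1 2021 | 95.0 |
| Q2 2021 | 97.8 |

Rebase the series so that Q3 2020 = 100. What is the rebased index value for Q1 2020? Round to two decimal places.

Rebased(Q1 2020) = 100.0 / 94.1 × 100 = 106.2699

106.27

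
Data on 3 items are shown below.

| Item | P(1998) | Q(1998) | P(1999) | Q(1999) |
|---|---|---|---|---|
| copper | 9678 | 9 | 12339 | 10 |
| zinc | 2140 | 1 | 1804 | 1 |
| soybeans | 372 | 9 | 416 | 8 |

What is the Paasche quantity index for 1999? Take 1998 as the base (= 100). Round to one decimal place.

110.2

Paasche quantity index uses current-period prices as weights.
ΣP(1999)·Q(1999) = 12339×10 + 1804×1 + 416×8 = 123390 + 1804 + 3328 = 128522
ΣP(1999)·Q(1998) = 12339×9 + 1804×1 + 416×9 = 111051 + 1804 + 3744 = 116599
Index = 128522 / 116599 × 100 = 110.2256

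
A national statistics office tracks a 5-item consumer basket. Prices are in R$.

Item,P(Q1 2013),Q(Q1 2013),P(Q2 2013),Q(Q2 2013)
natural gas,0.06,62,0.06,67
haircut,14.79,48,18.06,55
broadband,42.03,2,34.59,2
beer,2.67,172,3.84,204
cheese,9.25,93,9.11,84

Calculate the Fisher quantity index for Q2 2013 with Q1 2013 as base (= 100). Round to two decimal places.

105.92

Laspeyres component (base-period weights):
ΣP(Q1 2013)Q(Q2 2013) = 0.06×67 + 14.79×55 + 42.03×2 + 2.67×204 + 9.25×84 = 4.02 + 813.45 + 84.06 + 544.68 + 777 = 2223.21
ΣP(Q1 2013)Q(Q1 2013) = 0.06×62 + 14.79×48 + 42.03×2 + 2.67×172 + 9.25×93 = 3.72 + 709.92 + 84.06 + 459.24 + 860.25 = 2117.19
L = 2223.21 / 2117.19 × 100 = 105.0076
Paasche component (current-period weights):
ΣP(Q2 2013)Q(Q2 2013) = 0.06×67 + 18.06×55 + 34.59×2 + 3.84×204 + 9.11×84 = 4.02 + 993.3 + 69.18 + 783.36 + 765.24 = 2615.1
ΣP(Q2 2013)Q(Q1 2013) = 0.06×62 + 18.06×48 + 34.59×2 + 3.84×172 + 9.11×93 = 3.72 + 866.88 + 69.18 + 660.48 + 847.23 = 2447.49
P = 2615.1 / 2447.49 × 100 = 106.8482
Fisher = √(L × P) = √(105.0076 × 106.8482) = 105.9239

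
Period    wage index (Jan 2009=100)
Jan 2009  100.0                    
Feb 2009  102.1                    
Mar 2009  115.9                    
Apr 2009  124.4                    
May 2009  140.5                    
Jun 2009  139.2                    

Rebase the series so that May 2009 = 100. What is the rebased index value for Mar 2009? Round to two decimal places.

Rebased(Mar 2009) = 115.9 / 140.5 × 100 = 82.4911

82.49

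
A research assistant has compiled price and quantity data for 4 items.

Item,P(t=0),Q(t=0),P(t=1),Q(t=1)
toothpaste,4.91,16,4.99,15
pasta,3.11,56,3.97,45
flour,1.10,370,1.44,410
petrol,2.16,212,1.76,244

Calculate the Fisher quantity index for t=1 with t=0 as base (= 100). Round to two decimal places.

106.01

Laspeyres component (base-period weights):
ΣP(t=0)Q(t=1) = 4.91×15 + 3.11×45 + 1.10×410 + 2.16×244 = 73.65 + 139.95 + 451 + 527.04 = 1191.64
ΣP(t=0)Q(t=0) = 4.91×16 + 3.11×56 + 1.10×370 + 2.16×212 = 78.56 + 174.16 + 407 + 457.92 = 1117.64
L = 1191.64 / 1117.64 × 100 = 106.6211
Paasche component (current-period weights):
ΣP(t=1)Q(t=1) = 4.99×15 + 3.97×45 + 1.44×410 + 1.76×244 = 74.85 + 178.65 + 590.4 + 429.44 = 1273.34
ΣP(t=1)Q(t=0) = 4.99×16 + 3.97×56 + 1.44×370 + 1.76×212 = 79.84 + 222.32 + 532.8 + 373.12 = 1208.08
P = 1273.34 / 1208.08 × 100 = 105.4020
Fisher = √(L × P) = √(106.6211 × 105.4020) = 106.0098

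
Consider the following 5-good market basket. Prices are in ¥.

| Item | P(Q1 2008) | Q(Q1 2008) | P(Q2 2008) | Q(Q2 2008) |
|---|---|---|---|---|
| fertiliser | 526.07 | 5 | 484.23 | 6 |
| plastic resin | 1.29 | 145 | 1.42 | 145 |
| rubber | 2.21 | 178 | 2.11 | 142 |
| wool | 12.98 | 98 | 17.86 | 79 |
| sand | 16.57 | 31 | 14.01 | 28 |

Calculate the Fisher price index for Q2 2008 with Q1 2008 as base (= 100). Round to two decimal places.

102.56

Laspeyres component (base-period weights):
ΣP(Q2 2008)Q(Q1 2008) = 484.23×5 + 1.42×145 + 2.11×178 + 17.86×98 + 14.01×31 = 2421.15 + 205.9 + 375.58 + 1750.28 + 434.31 = 5187.22
ΣP(Q1 2008)Q(Q1 2008) = 526.07×5 + 1.29×145 + 2.21×178 + 12.98×98 + 16.57×31 = 2630.35 + 187.05 + 393.38 + 1272.04 + 513.67 = 4996.49
L = 5187.22 / 4996.49 × 100 = 103.8173
Paasche component (current-period weights):
ΣP(Q2 2008)Q(Q2 2008) = 484.23×6 + 1.42×145 + 2.11×142 + 17.86×79 + 14.01×28 = 2905.38 + 205.9 + 299.62 + 1410.94 + 392.28 = 5214.12
ΣP(Q1 2008)Q(Q2 2008) = 526.07×6 + 1.29×145 + 2.21×142 + 12.98×79 + 16.57×28 = 3156.42 + 187.05 + 313.82 + 1025.42 + 463.96 = 5146.67
P = 5214.12 / 5146.67 × 100 = 101.3106
Fisher = √(L × P) = √(103.8173 × 101.3106) = 102.5563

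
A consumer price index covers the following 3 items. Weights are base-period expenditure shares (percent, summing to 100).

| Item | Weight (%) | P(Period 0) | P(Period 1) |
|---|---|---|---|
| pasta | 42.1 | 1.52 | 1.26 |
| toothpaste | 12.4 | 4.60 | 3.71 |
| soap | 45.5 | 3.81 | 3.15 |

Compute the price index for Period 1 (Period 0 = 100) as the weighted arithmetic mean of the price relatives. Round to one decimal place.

pasta: 42.1 × (1.26/1.52) = 42.1 × 0.828947 = 34.8987
toothpaste: 12.4 × (3.71/4.60) = 12.4 × 0.806522 = 10.0009
soap: 45.5 × (3.15/3.81) = 45.5 × 0.826772 = 37.6181
Index = Σ wᵢ·(p₁ᵢ/p₀ᵢ) = 34.8987 + 10.0009 + 37.6181 = 82.5177

82.5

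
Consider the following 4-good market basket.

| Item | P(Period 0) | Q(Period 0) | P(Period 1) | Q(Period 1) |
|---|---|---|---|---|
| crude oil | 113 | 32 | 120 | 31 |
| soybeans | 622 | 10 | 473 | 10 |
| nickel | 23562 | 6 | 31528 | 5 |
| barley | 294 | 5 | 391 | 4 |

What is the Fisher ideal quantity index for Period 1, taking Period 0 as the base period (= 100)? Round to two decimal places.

84.13

Laspeyres component (base-period weights):
ΣP(Period 0)Q(Period 1) = 113×31 + 622×10 + 23562×5 + 294×4 = 3503 + 6220 + 117810 + 1176 = 128709
ΣP(Period 0)Q(Period 0) = 113×32 + 622×10 + 23562×6 + 294×5 = 3616 + 6220 + 141372 + 1470 = 152678
L = 128709 / 152678 × 100 = 84.3009
Paasche component (current-period weights):
ΣP(Period 1)Q(Period 1) = 120×31 + 473×10 + 31528×5 + 391×4 = 3720 + 4730 + 157640 + 1564 = 167654
ΣP(Period 1)Q(Period 0) = 120×32 + 473×10 + 31528×6 + 391×5 = 3840 + 4730 + 189168 + 1955 = 199693
P = 167654 / 199693 × 100 = 83.9559
Fisher = √(L × P) = √(84.3009 × 83.9559) = 84.1282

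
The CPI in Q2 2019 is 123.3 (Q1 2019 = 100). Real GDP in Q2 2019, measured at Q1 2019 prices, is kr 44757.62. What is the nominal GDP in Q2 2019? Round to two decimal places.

55186.15

Nominal = Real × (Index/100) = 44757.62 × (123.3/100)
        = 44757.62 × 1.233 = 55186.1455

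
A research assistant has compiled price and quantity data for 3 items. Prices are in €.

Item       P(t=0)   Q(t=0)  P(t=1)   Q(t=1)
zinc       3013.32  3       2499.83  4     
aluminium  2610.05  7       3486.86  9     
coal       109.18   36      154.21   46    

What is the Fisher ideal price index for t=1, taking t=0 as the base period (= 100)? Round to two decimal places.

119.70

Laspeyres component (base-period weights):
ΣP(t=1)Q(t=0) = 2499.83×3 + 3486.86×7 + 154.21×36 = 7499.49 + 24408.02 + 5551.56 = 37459.07
ΣP(t=0)Q(t=0) = 3013.32×3 + 2610.05×7 + 109.18×36 = 9039.96 + 18270.35 + 3930.48 = 31240.79
L = 37459.07 / 31240.79 × 100 = 119.9044
Paasche component (current-period weights):
ΣP(t=1)Q(t=1) = 2499.83×4 + 3486.86×9 + 154.21×46 = 9999.32 + 31381.74 + 7093.66 = 48474.72
ΣP(t=0)Q(t=1) = 3013.32×4 + 2610.05×9 + 109.18×46 = 12053.28 + 23490.45 + 5022.28 = 40566.01
P = 48474.72 / 40566.01 × 100 = 119.4959
Fisher = √(L × P) = √(119.9044 × 119.4959) = 119.7000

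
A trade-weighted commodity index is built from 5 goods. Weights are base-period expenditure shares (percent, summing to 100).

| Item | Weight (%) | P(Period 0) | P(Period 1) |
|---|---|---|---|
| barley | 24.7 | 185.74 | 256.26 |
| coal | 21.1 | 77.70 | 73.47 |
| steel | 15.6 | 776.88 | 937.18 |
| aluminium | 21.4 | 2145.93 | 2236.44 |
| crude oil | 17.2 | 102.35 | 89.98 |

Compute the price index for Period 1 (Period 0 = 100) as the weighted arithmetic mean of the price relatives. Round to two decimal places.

110.27

barley: 24.7 × (256.26/185.74) = 24.7 × 1.379671 = 34.0779
coal: 21.1 × (73.47/77.70) = 21.1 × 0.945560 = 19.9513
steel: 15.6 × (937.18/776.88) = 15.6 × 1.206338 = 18.8189
aluminium: 21.4 × (2236.44/2145.93) = 21.4 × 1.042178 = 22.3026
crude oil: 17.2 × (89.98/102.35) = 17.2 × 0.879140 = 15.1212
Index = Σ wᵢ·(p₁ᵢ/p₀ᵢ) = 34.0779 + 19.9513 + 18.8189 + 22.3026 + 15.1212 = 110.2719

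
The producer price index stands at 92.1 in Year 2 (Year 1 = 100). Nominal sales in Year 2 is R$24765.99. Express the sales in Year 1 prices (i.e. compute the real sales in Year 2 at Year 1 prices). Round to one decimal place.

26890.3

Real = Nominal ÷ (Index/100) = 24765.99 ÷ (92.1/100)
     = 24765.99 ÷ 0.921 = 26890.3257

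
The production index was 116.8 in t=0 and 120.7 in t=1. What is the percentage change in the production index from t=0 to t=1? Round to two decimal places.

Change = (120.7 − 116.8) / 116.8 × 100
       = 3.9 / 116.8 × 100 = 3.3390%

3.34%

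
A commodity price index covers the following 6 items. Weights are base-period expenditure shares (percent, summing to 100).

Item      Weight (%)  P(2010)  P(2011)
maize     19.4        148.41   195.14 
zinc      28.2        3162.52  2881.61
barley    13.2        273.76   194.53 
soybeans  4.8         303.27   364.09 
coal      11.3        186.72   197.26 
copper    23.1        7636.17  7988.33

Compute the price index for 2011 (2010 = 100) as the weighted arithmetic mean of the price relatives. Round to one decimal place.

102.4

maize: 19.4 × (195.14/148.41) = 19.4 × 1.314871 = 25.5085
zinc: 28.2 × (2881.61/3162.52) = 28.2 × 0.911175 = 25.6951
barley: 13.2 × (194.53/273.76) = 13.2 × 0.710586 = 9.3797
soybeans: 4.8 × (364.09/303.27) = 4.8 × 1.200547 = 5.7626
coal: 11.3 × (197.26/186.72) = 11.3 × 1.056448 = 11.9379
copper: 23.1 × (7988.33/7636.17) = 23.1 × 1.046117 = 24.1653
Index = Σ wᵢ·(p₁ᵢ/p₀ᵢ) = 25.5085 + 25.6951 + 9.3797 + 5.7626 + 11.9379 + 24.1653 = 102.4492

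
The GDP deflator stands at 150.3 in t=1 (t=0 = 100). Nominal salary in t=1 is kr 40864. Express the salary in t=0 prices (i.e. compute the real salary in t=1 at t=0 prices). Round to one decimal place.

Real = Nominal ÷ (Index/100) = 40864 ÷ (150.3/100)
     = 40864 ÷ 1.503 = 27188.2901

27188.3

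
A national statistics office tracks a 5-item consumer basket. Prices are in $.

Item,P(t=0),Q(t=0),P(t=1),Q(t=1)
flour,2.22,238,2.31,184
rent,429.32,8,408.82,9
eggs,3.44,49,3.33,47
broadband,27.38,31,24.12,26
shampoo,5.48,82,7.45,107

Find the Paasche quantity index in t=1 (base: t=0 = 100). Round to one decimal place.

Paasche quantity index uses current-period prices as weights.
ΣP(t=1)·Q(t=1) = 2.31×184 + 408.82×9 + 3.33×47 + 24.12×26 + 7.45×107 = 425.04 + 3679.38 + 156.51 + 627.12 + 797.15 = 5685.2
ΣP(t=1)·Q(t=0) = 2.31×238 + 408.82×8 + 3.33×49 + 24.12×31 + 7.45×82 = 549.78 + 3270.56 + 163.17 + 747.72 + 610.9 = 5342.13
Index = 5685.2 / 5342.13 × 100 = 106.4220

106.4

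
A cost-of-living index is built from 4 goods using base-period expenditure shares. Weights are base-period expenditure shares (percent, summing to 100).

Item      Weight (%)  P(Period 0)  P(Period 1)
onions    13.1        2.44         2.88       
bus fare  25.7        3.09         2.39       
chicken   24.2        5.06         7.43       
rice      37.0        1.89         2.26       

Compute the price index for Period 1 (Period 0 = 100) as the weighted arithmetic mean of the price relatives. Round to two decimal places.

115.12

onions: 13.1 × (2.88/2.44) = 13.1 × 1.180328 = 15.4623
bus fare: 25.7 × (2.39/3.09) = 25.7 × 0.773463 = 19.8780
chicken: 24.2 × (7.43/5.06) = 24.2 × 1.468379 = 35.5348
rice: 37.0 × (2.26/1.89) = 37.0 × 1.195767 = 44.2434
Index = Σ wᵢ·(p₁ᵢ/p₀ᵢ) = 15.4623 + 19.8780 + 35.5348 + 44.2434 = 115.1185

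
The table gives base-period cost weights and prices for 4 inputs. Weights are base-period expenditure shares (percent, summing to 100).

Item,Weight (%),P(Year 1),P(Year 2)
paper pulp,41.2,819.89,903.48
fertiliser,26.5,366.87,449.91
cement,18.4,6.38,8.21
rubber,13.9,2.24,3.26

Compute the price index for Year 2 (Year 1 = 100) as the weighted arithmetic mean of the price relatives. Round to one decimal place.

121.8

paper pulp: 41.2 × (903.48/819.89) = 41.2 × 1.101953 = 45.4005
fertiliser: 26.5 × (449.91/366.87) = 26.5 × 1.226347 = 32.4982
cement: 18.4 × (8.21/6.38) = 18.4 × 1.286834 = 23.6777
rubber: 13.9 × (3.26/2.24) = 13.9 × 1.455357 = 20.2295
Index = Σ wᵢ·(p₁ᵢ/p₀ᵢ) = 45.4005 + 32.4982 + 23.6777 + 20.2295 = 121.8059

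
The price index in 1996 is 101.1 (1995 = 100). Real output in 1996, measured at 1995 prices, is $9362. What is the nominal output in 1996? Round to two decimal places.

Nominal = Real × (Index/100) = 9362 × (101.1/100)
        = 9362 × 1.011 = 9464.9820

9464.98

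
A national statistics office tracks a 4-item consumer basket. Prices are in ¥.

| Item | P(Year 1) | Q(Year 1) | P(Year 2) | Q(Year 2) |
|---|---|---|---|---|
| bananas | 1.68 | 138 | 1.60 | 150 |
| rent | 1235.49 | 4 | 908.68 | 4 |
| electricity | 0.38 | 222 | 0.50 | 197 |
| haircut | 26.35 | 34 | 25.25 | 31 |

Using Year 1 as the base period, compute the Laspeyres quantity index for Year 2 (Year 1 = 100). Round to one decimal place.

Laspeyres quantity index uses base-period prices as weights.
ΣP(Year 1)·Q(Year 2) = 1.68×150 + 1235.49×4 + 0.38×197 + 26.35×31 = 252 + 4941.96 + 74.86 + 816.85 = 6085.67
ΣP(Year 1)·Q(Year 1) = 1.68×138 + 1235.49×4 + 0.38×222 + 26.35×34 = 231.84 + 4941.96 + 84.36 + 895.9 = 6154.06
Index = 6085.67 / 6154.06 × 100 = 98.8887

98.9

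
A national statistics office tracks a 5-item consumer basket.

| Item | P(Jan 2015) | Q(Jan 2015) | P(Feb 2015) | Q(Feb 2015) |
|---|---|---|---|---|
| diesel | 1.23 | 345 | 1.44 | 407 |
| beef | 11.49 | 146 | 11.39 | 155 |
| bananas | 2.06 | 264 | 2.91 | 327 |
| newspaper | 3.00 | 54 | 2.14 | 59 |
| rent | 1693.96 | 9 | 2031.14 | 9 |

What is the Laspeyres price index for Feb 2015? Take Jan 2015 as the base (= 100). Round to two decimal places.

Laspeyres price index uses base-period quantities as weights.
ΣP(Feb 2015)·Q(Jan 2015) = 1.44×345 + 11.39×146 + 2.91×264 + 2.14×54 + 2031.14×9 = 496.8 + 1662.94 + 768.24 + 115.56 + 18280.26 = 21323.8
ΣP(Jan 2015)·Q(Jan 2015) = 1.23×345 + 11.49×146 + 2.06×264 + 3.00×54 + 1693.96×9 = 424.35 + 1677.54 + 543.84 + 162 + 15245.64 = 18053.37
Index = 21323.8 / 18053.37 × 100 = 118.1153

118.12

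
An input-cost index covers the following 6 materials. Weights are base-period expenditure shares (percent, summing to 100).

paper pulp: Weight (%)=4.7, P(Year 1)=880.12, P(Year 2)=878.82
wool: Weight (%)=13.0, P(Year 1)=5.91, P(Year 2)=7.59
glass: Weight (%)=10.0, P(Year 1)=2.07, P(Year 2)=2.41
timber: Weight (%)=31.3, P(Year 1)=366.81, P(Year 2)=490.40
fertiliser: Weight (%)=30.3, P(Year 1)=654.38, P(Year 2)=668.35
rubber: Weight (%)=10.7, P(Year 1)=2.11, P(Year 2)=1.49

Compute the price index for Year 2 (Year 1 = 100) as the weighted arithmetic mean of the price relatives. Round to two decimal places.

113.38

paper pulp: 4.7 × (878.82/880.12) = 4.7 × 0.998523 = 4.6931
wool: 13.0 × (7.59/5.91) = 13.0 × 1.284264 = 16.6954
glass: 10.0 × (2.41/2.07) = 10.0 × 1.164251 = 11.6425
timber: 31.3 × (490.40/366.81) = 31.3 × 1.336932 = 41.8460
fertiliser: 30.3 × (668.35/654.38) = 30.3 × 1.021348 = 30.9469
rubber: 10.7 × (1.49/2.11) = 10.7 × 0.706161 = 7.5559
Index = Σ wᵢ·(p₁ᵢ/p₀ᵢ) = 4.6931 + 16.6954 + 11.6425 + 41.8460 + 30.9469 + 7.5559 = 113.3798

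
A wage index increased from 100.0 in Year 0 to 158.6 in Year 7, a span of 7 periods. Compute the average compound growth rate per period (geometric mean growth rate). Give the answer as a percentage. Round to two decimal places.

6.81%

Growth factor = (158.6/100.0)^(1/7) = (1.586000)^(1/7) = 1.068107
Growth rate = 1.068107 − 1 = 0.068107 = 6.8107%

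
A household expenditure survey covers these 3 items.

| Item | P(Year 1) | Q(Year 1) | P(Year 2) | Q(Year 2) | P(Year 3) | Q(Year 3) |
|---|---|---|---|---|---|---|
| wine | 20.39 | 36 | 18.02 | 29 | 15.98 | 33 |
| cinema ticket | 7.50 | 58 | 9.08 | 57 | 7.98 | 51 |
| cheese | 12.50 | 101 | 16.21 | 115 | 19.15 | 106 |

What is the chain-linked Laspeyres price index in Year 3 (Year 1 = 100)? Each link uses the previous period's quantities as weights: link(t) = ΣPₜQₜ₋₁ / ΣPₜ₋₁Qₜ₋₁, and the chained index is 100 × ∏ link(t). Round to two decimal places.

124.28

Link Year 1→Year 2:
ΣP(Year 2)Q(Year 1) = 18.02×36 + 9.08×58 + 16.21×101 = 648.72 + 526.64 + 1637.21 = 2812.57
ΣP(Year 1)Q(Year 1) = 20.39×36 + 7.50×58 + 12.50×101 = 734.04 + 435 + 1262.5 = 2431.54
link = 2812.57/2431.54 = 1.156703
Link Year 2→Year 3:
ΣP(Year 3)Q(Year 2) = 15.98×29 + 7.98×57 + 19.15×115 = 463.42 + 454.86 + 2202.25 = 3120.53
ΣP(Year 2)Q(Year 2) = 18.02×29 + 9.08×57 + 16.21×115 = 522.58 + 517.56 + 1864.15 = 2904.29
link = 3120.53/2904.29 = 1.074455
Chained index = 100 × 1.156703 × 1.074455 = 124.2826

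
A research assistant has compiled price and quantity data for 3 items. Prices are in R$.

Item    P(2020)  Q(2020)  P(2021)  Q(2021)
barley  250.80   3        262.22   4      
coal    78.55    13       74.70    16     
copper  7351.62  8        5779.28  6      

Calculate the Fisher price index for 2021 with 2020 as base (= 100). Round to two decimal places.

79.42

Laspeyres component (base-period weights):
ΣP(2021)Q(2020) = 262.22×3 + 74.70×13 + 5779.28×8 = 786.66 + 971.1 + 46234.24 = 47992
ΣP(2020)Q(2020) = 250.80×3 + 78.55×13 + 7351.62×8 = 752.4 + 1021.15 + 58812.96 = 60586.51
L = 47992 / 60586.51 × 100 = 79.2124
Paasche component (current-period weights):
ΣP(2021)Q(2021) = 262.22×4 + 74.70×16 + 5779.28×6 = 1048.88 + 1195.2 + 34675.68 = 36919.76
ΣP(2020)Q(2021) = 250.80×4 + 78.55×16 + 7351.62×6 = 1003.2 + 1256.8 + 44109.72 = 46369.72
P = 36919.76 / 46369.72 × 100 = 79.6204
Fisher = √(L × P) = √(79.2124 × 79.6204) = 79.4161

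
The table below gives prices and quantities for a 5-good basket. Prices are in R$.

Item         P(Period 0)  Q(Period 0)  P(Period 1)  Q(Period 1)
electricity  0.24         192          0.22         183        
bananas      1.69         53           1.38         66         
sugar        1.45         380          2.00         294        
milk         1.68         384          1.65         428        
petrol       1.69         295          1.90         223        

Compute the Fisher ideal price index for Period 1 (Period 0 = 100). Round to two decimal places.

111.64

Laspeyres component (base-period weights):
ΣP(Period 1)Q(Period 0) = 0.22×192 + 1.38×53 + 2.00×380 + 1.65×384 + 1.90×295 = 42.24 + 73.14 + 760 + 633.6 + 560.5 = 2069.48
ΣP(Period 0)Q(Period 0) = 0.24×192 + 1.69×53 + 1.45×380 + 1.68×384 + 1.69×295 = 46.08 + 89.57 + 551 + 645.12 + 498.55 = 1830.32
L = 2069.48 / 1830.32 × 100 = 113.0666
Paasche component (current-period weights):
ΣP(Period 1)Q(Period 1) = 0.22×183 + 1.38×66 + 2.00×294 + 1.65×428 + 1.90×223 = 40.26 + 91.08 + 588 + 706.2 + 423.7 = 1849.24
ΣP(Period 0)Q(Period 1) = 0.24×183 + 1.69×66 + 1.45×294 + 1.68×428 + 1.69×223 = 43.92 + 111.54 + 426.3 + 719.04 + 376.87 = 1677.67
P = 1849.24 / 1677.67 × 100 = 110.2267
Fisher = √(L × P) = √(113.0666 × 110.2267) = 111.6376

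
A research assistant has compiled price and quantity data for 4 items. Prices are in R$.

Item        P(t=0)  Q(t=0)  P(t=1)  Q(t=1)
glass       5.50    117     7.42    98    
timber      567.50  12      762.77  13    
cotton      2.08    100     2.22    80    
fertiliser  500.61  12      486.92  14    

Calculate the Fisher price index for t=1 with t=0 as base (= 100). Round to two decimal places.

117.28

Laspeyres component (base-period weights):
ΣP(t=1)Q(t=0) = 7.42×117 + 762.77×12 + 2.22×100 + 486.92×12 = 868.14 + 9153.24 + 222 + 5843.04 = 16086.42
ΣP(t=0)Q(t=0) = 5.50×117 + 567.50×12 + 2.08×100 + 500.61×12 = 643.5 + 6810 + 208 + 6007.32 = 13668.82
L = 16086.42 / 13668.82 × 100 = 117.6870
Paasche component (current-period weights):
ΣP(t=1)Q(t=1) = 7.42×98 + 762.77×13 + 2.22×80 + 486.92×14 = 727.16 + 9916.01 + 177.6 + 6816.88 = 17637.65
ΣP(t=0)Q(t=1) = 5.50×98 + 567.50×13 + 2.08×80 + 500.61×14 = 539 + 7377.5 + 166.4 + 7008.54 = 15091.44
P = 17637.65 / 15091.44 × 100 = 116.8719
Fisher = √(L × P) = √(117.6870 × 116.8719) = 117.2787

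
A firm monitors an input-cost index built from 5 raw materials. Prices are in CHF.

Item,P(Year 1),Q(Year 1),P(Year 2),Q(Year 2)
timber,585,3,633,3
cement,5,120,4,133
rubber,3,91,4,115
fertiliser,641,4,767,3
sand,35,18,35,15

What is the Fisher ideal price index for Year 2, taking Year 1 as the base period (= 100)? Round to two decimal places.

Laspeyres component (base-period weights):
ΣP(Year 2)Q(Year 1) = 633×3 + 4×120 + 4×91 + 767×4 + 35×18 = 1899 + 480 + 364 + 3068 + 630 = 6441
ΣP(Year 1)Q(Year 1) = 585×3 + 5×120 + 3×91 + 641×4 + 35×18 = 1755 + 600 + 273 + 2564 + 630 = 5822
L = 6441 / 5822 × 100 = 110.6321
Paasche component (current-period weights):
ΣP(Year 2)Q(Year 2) = 633×3 + 4×133 + 4×115 + 767×3 + 35×15 = 1899 + 532 + 460 + 2301 + 525 = 5717
ΣP(Year 1)Q(Year 2) = 585×3 + 5×133 + 3×115 + 641×3 + 35×15 = 1755 + 665 + 345 + 1923 + 525 = 5213
P = 5717 / 5213 × 100 = 109.6681
Fisher = √(L × P) = √(110.6321 × 109.6681) = 110.1491

110.15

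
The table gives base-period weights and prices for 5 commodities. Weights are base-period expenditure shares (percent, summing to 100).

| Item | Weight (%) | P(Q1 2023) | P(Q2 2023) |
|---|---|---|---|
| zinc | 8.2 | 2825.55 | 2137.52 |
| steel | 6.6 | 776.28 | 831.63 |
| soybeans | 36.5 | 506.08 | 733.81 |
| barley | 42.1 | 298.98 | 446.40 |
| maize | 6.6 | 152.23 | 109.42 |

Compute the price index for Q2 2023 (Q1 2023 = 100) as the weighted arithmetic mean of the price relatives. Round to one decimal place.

133.8

zinc: 8.2 × (2137.52/2825.55) = 8.2 × 0.756497 = 6.2033
steel: 6.6 × (831.63/776.28) = 6.6 × 1.071302 = 7.0706
soybeans: 36.5 × (733.81/506.08) = 36.5 × 1.449988 = 52.9246
barley: 42.1 × (446.40/298.98) = 42.1 × 1.493076 = 62.8585
maize: 6.6 × (109.42/152.23) = 6.6 × 0.718781 = 4.7440
Index = Σ wᵢ·(p₁ᵢ/p₀ᵢ) = 6.2033 + 7.0706 + 52.9246 + 62.8585 + 4.7440 = 133.8009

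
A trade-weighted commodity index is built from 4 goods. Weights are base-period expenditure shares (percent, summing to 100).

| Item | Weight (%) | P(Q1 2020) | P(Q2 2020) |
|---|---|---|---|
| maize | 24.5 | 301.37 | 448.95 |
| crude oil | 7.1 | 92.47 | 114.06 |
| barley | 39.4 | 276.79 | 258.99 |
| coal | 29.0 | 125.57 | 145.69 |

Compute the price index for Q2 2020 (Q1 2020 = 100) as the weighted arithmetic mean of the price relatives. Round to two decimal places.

115.77

maize: 24.5 × (448.95/301.37) = 24.5 × 1.489697 = 36.4976
crude oil: 7.1 × (114.06/92.47) = 7.1 × 1.233481 = 8.7577
barley: 39.4 × (258.99/276.79) = 39.4 × 0.935691 = 36.8662
coal: 29.0 × (145.69/125.57) = 29.0 × 1.160229 = 33.6467
Index = Σ wᵢ·(p₁ᵢ/p₀ᵢ) = 36.4976 + 8.7577 + 36.8662 + 33.6467 = 115.7682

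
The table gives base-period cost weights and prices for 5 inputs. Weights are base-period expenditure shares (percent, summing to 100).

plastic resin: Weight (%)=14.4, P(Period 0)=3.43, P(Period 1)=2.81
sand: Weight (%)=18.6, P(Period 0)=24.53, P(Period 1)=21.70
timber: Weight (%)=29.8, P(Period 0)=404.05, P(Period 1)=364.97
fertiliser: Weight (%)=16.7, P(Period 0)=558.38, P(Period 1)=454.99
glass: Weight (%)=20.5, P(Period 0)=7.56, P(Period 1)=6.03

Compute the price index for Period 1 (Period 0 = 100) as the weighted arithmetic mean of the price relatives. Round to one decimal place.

85.1

plastic resin: 14.4 × (2.81/3.43) = 14.4 × 0.819242 = 11.7971
sand: 18.6 × (21.70/24.53) = 18.6 × 0.884631 = 16.4541
timber: 29.8 × (364.97/404.05) = 29.8 × 0.903279 = 26.9177
fertiliser: 16.7 × (454.99/558.38) = 16.7 × 0.814839 = 13.6078
glass: 20.5 × (6.03/7.56) = 20.5 × 0.797619 = 16.3512
Index = Σ wᵢ·(p₁ᵢ/p₀ᵢ) = 11.7971 + 16.4541 + 26.9177 + 13.6078 + 16.3512 = 85.1280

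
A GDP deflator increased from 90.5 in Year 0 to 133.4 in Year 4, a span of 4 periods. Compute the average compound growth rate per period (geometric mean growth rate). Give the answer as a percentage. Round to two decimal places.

10.19%

Growth factor = (133.4/90.5)^(1/4) = (1.474033)^(1/4) = 1.101861
Growth rate = 1.101861 − 1 = 0.101861 = 10.1861%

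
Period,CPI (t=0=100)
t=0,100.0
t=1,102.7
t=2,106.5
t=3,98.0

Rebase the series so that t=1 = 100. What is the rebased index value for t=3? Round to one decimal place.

95.4

Rebased(t=3) = 98.0 / 102.7 × 100 = 95.4236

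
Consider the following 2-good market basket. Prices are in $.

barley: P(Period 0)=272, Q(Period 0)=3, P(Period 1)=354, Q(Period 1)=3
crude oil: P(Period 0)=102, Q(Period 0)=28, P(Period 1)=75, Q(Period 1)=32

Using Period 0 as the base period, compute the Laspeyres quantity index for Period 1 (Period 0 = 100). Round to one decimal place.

111.1

Laspeyres quantity index uses base-period prices as weights.
ΣP(Period 0)·Q(Period 1) = 272×3 + 102×32 = 816 + 3264 = 4080
ΣP(Period 0)·Q(Period 0) = 272×3 + 102×28 = 816 + 2856 = 3672
Index = 4080 / 3672 × 100 = 111.1111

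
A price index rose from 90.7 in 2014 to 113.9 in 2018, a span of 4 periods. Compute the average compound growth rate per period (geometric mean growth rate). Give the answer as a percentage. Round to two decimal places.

5.86%

Growth factor = (113.9/90.7)^(1/4) = (1.255788)^(1/4) = 1.058593
Growth rate = 1.058593 − 1 = 0.058593 = 5.8593%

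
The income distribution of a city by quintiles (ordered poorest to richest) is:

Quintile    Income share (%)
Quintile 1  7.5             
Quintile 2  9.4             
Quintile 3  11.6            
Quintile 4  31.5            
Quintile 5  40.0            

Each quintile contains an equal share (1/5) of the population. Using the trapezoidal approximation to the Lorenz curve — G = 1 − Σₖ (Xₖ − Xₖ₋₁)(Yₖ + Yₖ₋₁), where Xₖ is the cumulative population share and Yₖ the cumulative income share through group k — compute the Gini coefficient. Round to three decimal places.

0.348

Cumulative income shares Yₖ: 0.0750, 0.1690, 0.2850, 0.6000, 1.0000
Σ (Xₖ−Xₖ₋₁)(Yₖ+Yₖ₋₁) = (1/5)(0.0750+0.0000) + (1/5)(0.1690+0.0750) + (1/5)(0.2850+0.1690) + (1/5)(0.6000+0.2850) + (1/5)(1.0000+0.6000)
  = 0.0150 + 0.0488 + 0.0908 + 0.1770 + 0.3200 = 0.6516
G = 1 − 0.6516 = 0.3484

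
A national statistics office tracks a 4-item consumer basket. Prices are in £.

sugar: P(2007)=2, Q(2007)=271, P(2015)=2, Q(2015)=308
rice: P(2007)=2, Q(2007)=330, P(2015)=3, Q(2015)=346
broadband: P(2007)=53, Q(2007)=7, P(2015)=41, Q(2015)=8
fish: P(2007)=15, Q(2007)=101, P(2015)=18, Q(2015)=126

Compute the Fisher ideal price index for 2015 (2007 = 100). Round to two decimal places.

Laspeyres component (base-period weights):
ΣP(2015)Q(2007) = 2×271 + 3×330 + 41×7 + 18×101 = 542 + 990 + 287 + 1818 = 3637
ΣP(2007)Q(2007) = 2×271 + 2×330 + 53×7 + 15×101 = 542 + 660 + 371 + 1515 = 3088
L = 3637 / 3088 × 100 = 117.7785
Paasche component (current-period weights):
ΣP(2015)Q(2015) = 2×308 + 3×346 + 41×8 + 18×126 = 616 + 1038 + 328 + 2268 = 4250
ΣP(2007)Q(2015) = 2×308 + 2×346 + 53×8 + 15×126 = 616 + 692 + 424 + 1890 = 3622
P = 4250 / 3622 × 100 = 117.3385
Fisher = √(L × P) = √(117.7785 × 117.3385) = 117.5583

117.56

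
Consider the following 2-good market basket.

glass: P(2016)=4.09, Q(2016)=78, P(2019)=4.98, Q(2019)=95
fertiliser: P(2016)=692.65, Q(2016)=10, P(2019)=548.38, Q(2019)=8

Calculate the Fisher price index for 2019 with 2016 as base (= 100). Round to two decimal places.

Laspeyres component (base-period weights):
ΣP(2019)Q(2016) = 4.98×78 + 548.38×10 = 388.44 + 5483.8 = 5872.24
ΣP(2016)Q(2016) = 4.09×78 + 692.65×10 = 319.02 + 6926.5 = 7245.52
L = 5872.24 / 7245.52 × 100 = 81.0465
Paasche component (current-period weights):
ΣP(2019)Q(2019) = 4.98×95 + 548.38×8 = 473.1 + 4387.04 = 4860.14
ΣP(2016)Q(2019) = 4.09×95 + 692.65×8 = 388.55 + 5541.2 = 5929.75
P = 4860.14 / 5929.75 × 100 = 81.9620
Fisher = √(L × P) = √(81.0465 × 81.9620) = 81.5029

81.50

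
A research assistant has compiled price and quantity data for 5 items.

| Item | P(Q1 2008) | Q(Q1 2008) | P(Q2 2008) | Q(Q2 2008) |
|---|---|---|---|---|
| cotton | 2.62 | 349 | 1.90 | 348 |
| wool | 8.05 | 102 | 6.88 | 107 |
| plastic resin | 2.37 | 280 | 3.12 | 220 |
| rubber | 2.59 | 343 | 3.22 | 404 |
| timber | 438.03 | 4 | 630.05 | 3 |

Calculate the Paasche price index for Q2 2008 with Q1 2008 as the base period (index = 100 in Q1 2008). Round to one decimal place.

113.3

Paasche price index uses current-period quantities as weights.
ΣP(Q2 2008)·Q(Q2 2008) = 1.90×348 + 6.88×107 + 3.12×220 + 3.22×404 + 630.05×3 = 661.2 + 736.16 + 686.4 + 1300.88 + 1890.15 = 5274.79
ΣP(Q1 2008)·Q(Q2 2008) = 2.62×348 + 8.05×107 + 2.37×220 + 2.59×404 + 438.03×3 = 911.76 + 861.35 + 521.4 + 1046.36 + 1314.09 = 4654.96
Index = 5274.79 / 4654.96 × 100 = 113.3155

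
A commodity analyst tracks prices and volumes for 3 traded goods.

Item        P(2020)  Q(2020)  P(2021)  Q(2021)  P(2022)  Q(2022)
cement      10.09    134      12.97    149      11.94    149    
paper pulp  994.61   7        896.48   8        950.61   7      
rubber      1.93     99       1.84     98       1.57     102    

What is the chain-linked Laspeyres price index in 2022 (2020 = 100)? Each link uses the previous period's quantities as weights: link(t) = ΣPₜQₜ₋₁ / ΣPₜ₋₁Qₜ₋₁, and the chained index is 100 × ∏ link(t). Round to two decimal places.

98.98

Link 2020→2021:
ΣP(2021)Q(2020) = 12.97×134 + 896.48×7 + 1.84×99 = 1737.98 + 6275.36 + 182.16 = 8195.5
ΣP(2020)Q(2020) = 10.09×134 + 994.61×7 + 1.93×99 = 1352.06 + 6962.27 + 191.07 = 8505.4
link = 8195.5/8505.4 = 0.963564
Link 2021→2022:
ΣP(2022)Q(2021) = 11.94×149 + 950.61×8 + 1.57×98 = 1779.06 + 7604.88 + 153.86 = 9537.8
ΣP(2021)Q(2021) = 12.97×149 + 896.48×8 + 1.84×98 = 1932.53 + 7171.84 + 180.32 = 9284.69
link = 9537.8/9284.69 = 1.027261
Chained index = 100 × 0.963564 × 1.027261 = 98.9832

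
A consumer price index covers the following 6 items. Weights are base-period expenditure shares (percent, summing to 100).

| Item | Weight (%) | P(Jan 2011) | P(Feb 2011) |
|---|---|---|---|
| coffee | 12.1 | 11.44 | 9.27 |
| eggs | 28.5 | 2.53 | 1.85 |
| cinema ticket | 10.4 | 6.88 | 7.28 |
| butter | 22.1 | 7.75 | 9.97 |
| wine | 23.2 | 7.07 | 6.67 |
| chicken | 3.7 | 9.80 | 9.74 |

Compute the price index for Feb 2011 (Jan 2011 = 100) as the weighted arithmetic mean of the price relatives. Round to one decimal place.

95.6

coffee: 12.1 × (9.27/11.44) = 12.1 × 0.810315 = 9.8048
eggs: 28.5 × (1.85/2.53) = 28.5 × 0.731225 = 20.8399
cinema ticket: 10.4 × (7.28/6.88) = 10.4 × 1.058140 = 11.0047
butter: 22.1 × (9.97/7.75) = 22.1 × 1.286452 = 28.4306
wine: 23.2 × (6.67/7.07) = 23.2 × 0.943423 = 21.8874
chicken: 3.7 × (9.74/9.80) = 3.7 × 0.993878 = 3.6773
Index = Σ wᵢ·(p₁ᵢ/p₀ᵢ) = 9.8048 + 20.8399 + 11.0047 + 28.4306 + 21.8874 + 3.6773 = 95.6447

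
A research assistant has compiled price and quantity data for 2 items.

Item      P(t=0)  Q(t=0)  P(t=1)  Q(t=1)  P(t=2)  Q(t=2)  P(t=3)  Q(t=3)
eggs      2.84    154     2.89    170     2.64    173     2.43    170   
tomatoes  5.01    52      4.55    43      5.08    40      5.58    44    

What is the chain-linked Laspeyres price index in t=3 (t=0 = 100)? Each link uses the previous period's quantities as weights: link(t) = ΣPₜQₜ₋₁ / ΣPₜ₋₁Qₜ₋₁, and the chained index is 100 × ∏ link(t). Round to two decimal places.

Link t=0→t=1:
ΣP(t=1)Q(t=0) = 2.89×154 + 4.55×52 = 445.06 + 236.6 = 681.66
ΣP(t=0)Q(t=0) = 2.84×154 + 5.01×52 = 437.36 + 260.52 = 697.88
link = 681.66/697.88 = 0.976758
Link t=1→t=2:
ΣP(t=2)Q(t=1) = 2.64×170 + 5.08×43 = 448.8 + 218.44 = 667.24
ΣP(t=1)Q(t=1) = 2.89×170 + 4.55×43 = 491.3 + 195.65 = 686.95
link = 667.24/686.95 = 0.971308
Link t=2→t=3:
ΣP(t=3)Q(t=2) = 2.43×173 + 5.58×40 = 420.39 + 223.2 = 643.59
ΣP(t=2)Q(t=2) = 2.64×173 + 5.08×40 = 456.72 + 203.2 = 659.92
link = 643.59/659.92 = 0.975255
Chained index = 100 × 0.976758 × 0.971308 × 0.975255 = 92.5256

92.53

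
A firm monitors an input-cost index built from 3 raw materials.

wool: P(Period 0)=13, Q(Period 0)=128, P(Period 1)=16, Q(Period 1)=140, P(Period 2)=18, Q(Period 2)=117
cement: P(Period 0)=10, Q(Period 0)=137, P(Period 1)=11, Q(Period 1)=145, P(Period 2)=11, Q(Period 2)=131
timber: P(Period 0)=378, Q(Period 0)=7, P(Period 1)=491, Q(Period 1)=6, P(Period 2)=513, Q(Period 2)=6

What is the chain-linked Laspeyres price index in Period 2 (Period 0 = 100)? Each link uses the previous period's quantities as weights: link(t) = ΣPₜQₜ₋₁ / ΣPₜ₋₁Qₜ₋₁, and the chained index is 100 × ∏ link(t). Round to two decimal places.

130.58

Link Period 0→Period 1:
ΣP(Period 1)Q(Period 0) = 16×128 + 11×137 + 491×7 = 2048 + 1507 + 3437 = 6992
ΣP(Period 0)Q(Period 0) = 13×128 + 10×137 + 378×7 = 1664 + 1370 + 2646 = 5680
link = 6992/5680 = 1.230986
Link Period 1→Period 2:
ΣP(Period 2)Q(Period 1) = 18×140 + 11×145 + 513×6 = 2520 + 1595 + 3078 = 7193
ΣP(Period 1)Q(Period 1) = 16×140 + 11×145 + 491×6 = 2240 + 1595 + 2946 = 6781
link = 7193/6781 = 1.060758
Chained index = 100 × 1.230986 × 1.060758 = 130.5778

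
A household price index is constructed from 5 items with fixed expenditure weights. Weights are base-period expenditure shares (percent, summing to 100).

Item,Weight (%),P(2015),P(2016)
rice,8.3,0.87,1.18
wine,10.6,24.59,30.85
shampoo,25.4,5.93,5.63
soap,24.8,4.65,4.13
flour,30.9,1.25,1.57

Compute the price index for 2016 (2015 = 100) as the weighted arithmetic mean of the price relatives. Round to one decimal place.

rice: 8.3 × (1.18/0.87) = 8.3 × 1.356322 = 11.2575
wine: 10.6 × (30.85/24.59) = 10.6 × 1.254575 = 13.2985
shampoo: 25.4 × (5.63/5.93) = 25.4 × 0.949410 = 24.1150
soap: 24.8 × (4.13/4.65) = 24.8 × 0.888172 = 22.0267
flour: 30.9 × (1.57/1.25) = 30.9 × 1.256000 = 38.8104
Index = Σ wᵢ·(p₁ᵢ/p₀ᵢ) = 11.2575 + 13.2985 + 24.1150 + 22.0267 + 38.8104 = 109.5080

109.5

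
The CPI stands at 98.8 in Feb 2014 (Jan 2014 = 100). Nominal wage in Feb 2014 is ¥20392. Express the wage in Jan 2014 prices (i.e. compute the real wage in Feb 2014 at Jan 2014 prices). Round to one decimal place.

20639.7

Real = Nominal ÷ (Index/100) = 20392 ÷ (98.8/100)
     = 20392 ÷ 0.988 = 20639.6761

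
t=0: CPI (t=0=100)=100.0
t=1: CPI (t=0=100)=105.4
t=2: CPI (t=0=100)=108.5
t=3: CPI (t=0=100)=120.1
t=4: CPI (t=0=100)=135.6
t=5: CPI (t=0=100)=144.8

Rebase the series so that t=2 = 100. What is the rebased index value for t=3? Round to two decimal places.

Rebased(t=3) = 120.1 / 108.5 × 100 = 110.6912

110.69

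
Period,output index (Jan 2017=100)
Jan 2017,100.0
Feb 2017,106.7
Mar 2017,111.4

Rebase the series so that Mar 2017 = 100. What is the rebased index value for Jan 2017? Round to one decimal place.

Rebased(Jan 2017) = 100.0 / 111.4 × 100 = 89.7666

89.8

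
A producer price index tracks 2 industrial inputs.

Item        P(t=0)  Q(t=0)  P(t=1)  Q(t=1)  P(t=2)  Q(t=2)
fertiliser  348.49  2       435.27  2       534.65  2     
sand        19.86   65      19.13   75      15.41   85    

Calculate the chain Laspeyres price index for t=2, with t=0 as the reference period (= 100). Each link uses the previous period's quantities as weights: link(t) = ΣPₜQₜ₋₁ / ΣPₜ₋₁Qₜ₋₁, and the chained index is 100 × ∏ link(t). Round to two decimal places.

102.64

Link t=0→t=1:
ΣP(t=1)Q(t=0) = 435.27×2 + 19.13×65 = 870.54 + 1243.45 = 2113.99
ΣP(t=0)Q(t=0) = 348.49×2 + 19.86×65 = 696.98 + 1290.9 = 1987.88
link = 2113.99/1987.88 = 1.063439
Link t=1→t=2:
ΣP(t=2)Q(t=1) = 534.65×2 + 15.41×75 = 1069.3 + 1155.75 = 2225.05
ΣP(t=1)Q(t=1) = 435.27×2 + 19.13×75 = 870.54 + 1434.75 = 2305.29
link = 2225.05/2305.29 = 0.965193
Chained index = 100 × 1.063439 × 0.965193 = 102.6424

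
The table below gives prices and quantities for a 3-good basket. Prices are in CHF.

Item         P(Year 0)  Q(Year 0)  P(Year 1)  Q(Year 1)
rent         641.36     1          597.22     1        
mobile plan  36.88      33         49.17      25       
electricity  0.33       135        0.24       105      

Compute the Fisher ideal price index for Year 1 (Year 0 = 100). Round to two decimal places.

Laspeyres component (base-period weights):
ΣP(Year 1)Q(Year 0) = 597.22×1 + 49.17×33 + 0.24×135 = 597.22 + 1622.61 + 32.4 = 2252.23
ΣP(Year 0)Q(Year 0) = 641.36×1 + 36.88×33 + 0.33×135 = 641.36 + 1217.04 + 44.55 = 1902.95
L = 2252.23 / 1902.95 × 100 = 118.3547
Paasche component (current-period weights):
ΣP(Year 1)Q(Year 1) = 597.22×1 + 49.17×25 + 0.24×105 = 597.22 + 1229.25 + 25.2 = 1851.67
ΣP(Year 0)Q(Year 1) = 641.36×1 + 36.88×25 + 0.33×105 = 641.36 + 922 + 34.65 = 1598.01
P = 1851.67 / 1598.01 × 100 = 115.8735
Fisher = √(L × P) = √(118.3547 × 115.8735) = 117.1075

117.11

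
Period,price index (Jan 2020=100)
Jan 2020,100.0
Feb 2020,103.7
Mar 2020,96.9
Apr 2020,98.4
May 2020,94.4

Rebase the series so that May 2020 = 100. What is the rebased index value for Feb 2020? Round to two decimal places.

Rebased(Feb 2020) = 103.7 / 94.4 × 100 = 109.8517

109.85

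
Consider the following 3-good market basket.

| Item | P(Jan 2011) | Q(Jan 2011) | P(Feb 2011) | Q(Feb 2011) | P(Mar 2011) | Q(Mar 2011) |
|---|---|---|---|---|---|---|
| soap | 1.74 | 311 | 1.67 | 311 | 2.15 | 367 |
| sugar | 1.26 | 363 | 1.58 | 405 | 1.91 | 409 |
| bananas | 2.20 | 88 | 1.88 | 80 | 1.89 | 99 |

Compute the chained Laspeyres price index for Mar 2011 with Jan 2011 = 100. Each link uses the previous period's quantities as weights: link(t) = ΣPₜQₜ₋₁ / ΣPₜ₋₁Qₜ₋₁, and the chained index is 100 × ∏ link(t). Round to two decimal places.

128.42

Link Jan 2011→Feb 2011:
ΣP(Feb 2011)Q(Jan 2011) = 1.67×311 + 1.58×363 + 1.88×88 = 519.37 + 573.54 + 165.44 = 1258.35
ΣP(Jan 2011)Q(Jan 2011) = 1.74×311 + 1.26×363 + 2.20×88 = 541.14 + 457.38 + 193.6 = 1192.12
link = 1258.35/1192.12 = 1.055556
Link Feb 2011→Mar 2011:
ΣP(Mar 2011)Q(Feb 2011) = 2.15×311 + 1.91×405 + 1.89×80 = 668.65 + 773.55 + 151.2 = 1593.4
ΣP(Feb 2011)Q(Feb 2011) = 1.67×311 + 1.58×405 + 1.88×80 = 519.37 + 639.9 + 150.4 = 1309.67
link = 1593.4/1309.67 = 1.216642
Chained index = 100 × 1.055556 × 1.216642 = 128.4235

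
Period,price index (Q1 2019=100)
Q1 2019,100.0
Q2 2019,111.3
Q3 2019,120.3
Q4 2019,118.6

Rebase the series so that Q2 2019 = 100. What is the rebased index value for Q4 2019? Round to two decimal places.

106.56

Rebased(Q4 2019) = 118.6 / 111.3 × 100 = 106.5588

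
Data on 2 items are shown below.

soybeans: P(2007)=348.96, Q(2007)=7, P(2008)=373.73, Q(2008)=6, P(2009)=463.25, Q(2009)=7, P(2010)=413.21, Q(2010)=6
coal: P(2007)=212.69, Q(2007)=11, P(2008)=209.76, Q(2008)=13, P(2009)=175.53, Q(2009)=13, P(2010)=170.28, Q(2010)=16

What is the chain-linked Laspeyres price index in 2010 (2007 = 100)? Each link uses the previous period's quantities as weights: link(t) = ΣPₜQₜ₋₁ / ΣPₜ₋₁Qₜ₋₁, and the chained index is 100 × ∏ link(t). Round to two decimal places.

96.92

Link 2007→2008:
ΣP(2008)Q(2007) = 373.73×7 + 209.76×11 = 2616.11 + 2307.36 = 4923.47
ΣP(2007)Q(2007) = 348.96×7 + 212.69×11 = 2442.72 + 2339.59 = 4782.31
link = 4923.47/4782.31 = 1.029517
Link 2008→2009:
ΣP(2009)Q(2008) = 463.25×6 + 175.53×13 = 2779.5 + 2281.89 = 5061.39
ΣP(2008)Q(2008) = 373.73×6 + 209.76×13 = 2242.38 + 2726.88 = 4969.26
link = 5061.39/4969.26 = 1.018540
Link 2009→2010:
ΣP(2010)Q(2009) = 413.21×7 + 170.28×13 = 2892.47 + 2213.64 = 5106.11
ΣP(2009)Q(2009) = 463.25×7 + 175.53×13 = 3242.75 + 2281.89 = 5524.64
link = 5106.11/5524.64 = 0.924243
Chained index = 100 × 1.029517 × 1.018540 × 0.924243 = 96.9165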